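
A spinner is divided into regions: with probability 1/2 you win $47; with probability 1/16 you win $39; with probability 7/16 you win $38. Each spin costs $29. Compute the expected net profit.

E[payout] = 47·1/2 + 39·1/16 + 38·7/16
 = 47/2 + 39/16 + 133/8
 = 681/16
Net = 681/16 - 29 = 217/16

13.5625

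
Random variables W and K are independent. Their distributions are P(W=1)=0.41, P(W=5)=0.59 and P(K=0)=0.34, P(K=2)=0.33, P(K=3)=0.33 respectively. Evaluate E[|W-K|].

E[|W-K|] = Σ_w Σ_k |w-k| · P(W=w)P(K=k)
 = 1·0.1394 + 1·0.1353 + 2·0.1353 + 5·0.2006 + 3·0.1947 + 2·0.1947
 = 0.1394 + 0.1353 + 0.2706 + 1.003 + 0.5841 + 0.3894
 = 2.5218

2.5218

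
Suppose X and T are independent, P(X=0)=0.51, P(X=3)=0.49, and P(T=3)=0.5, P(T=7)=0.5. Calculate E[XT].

7.35

E[XT] = Σ_x Σ_t xt · P(X=x)P(T=t)
 = 0·0.255 + 0·0.255 + 9·0.245 + 21·0.245
 = 0 + 0 + 2.205 + 5.145
 = 7.35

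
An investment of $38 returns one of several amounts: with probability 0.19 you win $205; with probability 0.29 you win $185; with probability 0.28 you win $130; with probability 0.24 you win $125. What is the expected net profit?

121

E[payout] = 205·0.19 + 185·0.29 + 130·0.28 + 125·0.24
 = 38.95 + 53.65 + 36.4 + 30
 = 159
Net = 159 - 38 = 121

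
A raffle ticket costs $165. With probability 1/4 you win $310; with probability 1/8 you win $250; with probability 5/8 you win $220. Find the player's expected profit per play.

81.25

E[payout] = 310·1/4 + 250·1/8 + 220·5/8
 = 155/2 + 125/4 + 275/2
 = 985/4
Net = 985/4 - 165 = 325/4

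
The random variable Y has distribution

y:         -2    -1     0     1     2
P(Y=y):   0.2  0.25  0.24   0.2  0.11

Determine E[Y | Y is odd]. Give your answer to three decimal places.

-0.111

P(Y is odd) = 0.25 + 0.2 = 0.45.
E[Y | Y is odd] = [(-1)·0.25 + 1·0.2] / 0.45
 = -0.05 / 0.45
 = -1/9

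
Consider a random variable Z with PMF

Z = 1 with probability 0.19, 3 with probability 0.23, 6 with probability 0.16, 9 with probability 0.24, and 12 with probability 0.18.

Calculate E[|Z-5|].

E[|Z-5|] = Σ |z-5|·P(Z=z)
 = 4·0.19 + 2·0.23 + 1·0.16 + 4·0.24 + 7·0.18
 = 0.76 + 0.46 + 0.16 + 0.96 + 1.26
 = 3.6

3.6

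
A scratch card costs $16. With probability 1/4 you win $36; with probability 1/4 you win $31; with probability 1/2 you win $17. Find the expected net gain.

E[payout] = 36·1/4 + 31·1/4 + 17·1/2
 = 9 + 31/4 + 17/2
 = 101/4
Net = 101/4 - 16 = 37/4

9.25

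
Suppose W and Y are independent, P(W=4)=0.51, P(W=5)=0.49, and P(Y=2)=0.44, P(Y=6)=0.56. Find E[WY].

E[WY] = Σ_w Σ_y wy · P(W=w)P(Y=y)
 = 8·0.2244 + 24·0.2856 + 10·0.2156 + 30·0.2744
 = 1.7952 + 6.8544 + 2.156 + 8.232
 = 19.0376

19.0376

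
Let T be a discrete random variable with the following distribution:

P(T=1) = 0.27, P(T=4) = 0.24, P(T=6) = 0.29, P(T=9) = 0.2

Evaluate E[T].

E[T] = Σ t·P(T=t)
 = 1·0.27 + 4·0.24 + 6·0.29 + 9·0.2
 = 0.27 + 0.96 + 1.74 + 1.8
 = 4.77

4.77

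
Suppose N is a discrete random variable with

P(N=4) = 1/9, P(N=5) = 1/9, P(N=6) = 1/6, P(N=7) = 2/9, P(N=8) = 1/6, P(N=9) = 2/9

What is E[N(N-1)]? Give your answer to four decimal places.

E[N(N-1)] = Σ n(n-1)·P(N=n)
 = 12·1/9 + 20·1/9 + 30·1/6 + 42·2/9 + 56·1/6 + 72·2/9
 = 4/3 + 20/9 + 5 + 28/3 + 28/3 + 16
 = 389/9

43.2222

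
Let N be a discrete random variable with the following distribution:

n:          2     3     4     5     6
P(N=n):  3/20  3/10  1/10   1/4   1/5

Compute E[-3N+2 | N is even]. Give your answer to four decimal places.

P(N is even) = 3/20 + 1/10 + 1/5 = 9/20.
E[-3N+2 | N is even] = [(-4)·3/20 + (-10)·1/10 + (-16)·1/5] / (9/20)
 = -24/5 / (9/20)
 = -32/3

-10.6667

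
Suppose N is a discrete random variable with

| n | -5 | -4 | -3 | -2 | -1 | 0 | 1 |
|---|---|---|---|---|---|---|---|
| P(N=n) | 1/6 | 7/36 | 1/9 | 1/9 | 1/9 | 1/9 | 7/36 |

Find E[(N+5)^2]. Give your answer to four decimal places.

E[(N+5)^2] = Σ (n+5)^2·P(N=n)
 = 0·1/6 + 1·7/36 + 4·1/9 + 9·1/9 + 16·1/9 + 25·1/9 + 36·7/36
 = 0 + 7/36 + 4/9 + 1 + 16/9 + 25/9 + 7
 = 475/36

13.1944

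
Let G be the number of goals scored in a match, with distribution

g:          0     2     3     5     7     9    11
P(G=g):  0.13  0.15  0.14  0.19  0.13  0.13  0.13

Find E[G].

5.18

E[G] = Σ g·P(G=g)
 = 0·0.13 + 2·0.15 + 3·0.14 + 5·0.19 + 7·0.13 + 9·0.13 + 11·0.13
 = 0 + 0.3 + 0.42 + 0.95 + 0.91 + 1.17 + 1.43
 = 5.18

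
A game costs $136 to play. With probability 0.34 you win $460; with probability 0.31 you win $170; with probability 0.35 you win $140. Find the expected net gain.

122.1

E[payout] = 460·0.34 + 170·0.31 + 140·0.35
 = 156.4 + 52.7 + 49
 = 258.1
Net = 258.1 - 136 = 122.1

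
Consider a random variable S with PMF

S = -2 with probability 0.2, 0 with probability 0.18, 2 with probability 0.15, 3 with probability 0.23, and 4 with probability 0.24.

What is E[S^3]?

E[S^3] = Σ s^3·P(S=s)
 = (-8)·0.2 + 0·0.18 + 8·0.15 + 27·0.23 + 64·0.24
 = (-1.6) + 0 + 1.2 + 6.21 + 15.36
 = 21.17

21.17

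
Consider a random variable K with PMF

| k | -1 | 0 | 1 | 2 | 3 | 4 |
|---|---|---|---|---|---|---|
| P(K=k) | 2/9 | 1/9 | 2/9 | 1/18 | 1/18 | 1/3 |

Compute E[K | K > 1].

P(K > 1) = 1/18 + 1/18 + 1/3 = 4/9.
E[K | K > 1] = [2·1/18 + 3·1/18 + 4·1/3] / (4/9)
 = 29/18 / (4/9)
 = 29/8

3.625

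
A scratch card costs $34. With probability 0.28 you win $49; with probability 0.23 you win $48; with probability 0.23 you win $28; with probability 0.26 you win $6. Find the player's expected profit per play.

E[payout] = 49·0.28 + 48·0.23 + 28·0.23 + 6·0.26
 = 13.72 + 11.04 + 6.44 + 1.56
 = 32.76
Net = 32.76 - 34 = -1.24

-1.24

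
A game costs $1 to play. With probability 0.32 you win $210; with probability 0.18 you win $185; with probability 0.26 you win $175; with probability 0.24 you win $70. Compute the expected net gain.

161.8

E[payout] = 210·0.32 + 185·0.18 + 175·0.26 + 70·0.24
 = 67.2 + 33.3 + 45.5 + 16.8
 = 162.8
Net = 162.8 - 1 = 161.8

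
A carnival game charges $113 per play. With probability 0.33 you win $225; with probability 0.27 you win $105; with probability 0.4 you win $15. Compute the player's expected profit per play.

-4.4

E[payout] = 225·0.33 + 105·0.27 + 15·0.4
 = 74.25 + 28.35 + 6
 = 108.6
Net = 108.6 - 113 = -4.4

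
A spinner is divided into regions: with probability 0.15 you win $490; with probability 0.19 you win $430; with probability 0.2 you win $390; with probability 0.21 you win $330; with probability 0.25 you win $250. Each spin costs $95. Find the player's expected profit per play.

E[payout] = 490·0.15 + 430·0.19 + 390·0.2 + 330·0.21 + 250·0.25
 = 73.5 + 81.7 + 78 + 69.3 + 62.5
 = 365
Net = 365 - 95 = 270

270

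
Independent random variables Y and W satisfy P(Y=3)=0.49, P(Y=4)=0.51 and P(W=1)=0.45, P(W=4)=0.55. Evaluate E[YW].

E[YW] = Σ_y Σ_w yw · P(Y=y)P(W=w)
 = 3·0.2205 + 12·0.2695 + 4·0.2295 + 16·0.2805
 = 0.6615 + 3.234 + 0.918 + 4.488
 = 9.3015

9.3015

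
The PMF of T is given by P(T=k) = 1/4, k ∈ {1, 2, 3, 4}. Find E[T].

E[T] = Σ t·P(T=t)
 = 1·1/4 + 2·1/4 + 3·1/4 + 4·1/4
 = 1/4 + 1/2 + 3/4 + 1
 = 5/2

2.5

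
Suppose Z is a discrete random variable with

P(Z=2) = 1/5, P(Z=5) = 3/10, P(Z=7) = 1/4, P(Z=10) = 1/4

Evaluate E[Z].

E[Z] = Σ z·P(Z=z)
 = 2·1/5 + 5·3/10 + 7·1/4 + 10·1/4
 = 2/5 + 3/2 + 7/4 + 5/2
 = 123/20

6.15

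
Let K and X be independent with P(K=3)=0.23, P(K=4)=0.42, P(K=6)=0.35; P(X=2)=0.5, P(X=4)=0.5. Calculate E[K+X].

7.47

E[K+X] = Σ_k Σ_x (k+x) · P(K=k)P(X=x)
 = 5·0.115 + 7·0.115 + 6·0.21 + 8·0.21 + 8·0.175 + 10·0.175
 = 0.575 + 0.805 + 1.26 + 1.68 + 1.4 + 1.75
 = 7.47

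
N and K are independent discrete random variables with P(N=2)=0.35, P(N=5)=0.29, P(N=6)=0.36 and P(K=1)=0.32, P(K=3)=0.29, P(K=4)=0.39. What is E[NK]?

11.8525

E[NK] = Σ_n Σ_k nk · P(N=n)P(K=k)
 = 2·0.112 + 6·0.1015 + 8·0.1365 + 5·0.0928 + 15·0.0841 + 20·0.1131 + 6·0.1152 + 18·0.1044 + 24·0.1404
 = 0.224 + 0.609 + 1.092 + 0.464 + 1.2615 + 2.262 + 0.6912 + 1.8792 + 3.3696
 = 11.8525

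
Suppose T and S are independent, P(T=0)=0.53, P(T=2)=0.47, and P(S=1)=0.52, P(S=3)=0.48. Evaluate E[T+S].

E[T+S] = Σ_t Σ_s (t+s) · P(T=t)P(S=s)
 = 1·0.2756 + 3·0.2544 + 3·0.2444 + 5·0.2256
 = 0.2756 + 0.7632 + 0.7332 + 1.128
 = 2.9

2.9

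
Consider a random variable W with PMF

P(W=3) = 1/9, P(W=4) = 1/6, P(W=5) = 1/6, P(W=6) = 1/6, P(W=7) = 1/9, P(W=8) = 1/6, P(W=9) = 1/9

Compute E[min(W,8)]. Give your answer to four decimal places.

5.8333

E[min(W,8)] = Σ min(w,8)·P(W=w)
 = 3·1/9 + 4·1/6 + 5·1/6 + 6·1/6 + 7·1/9 + 8·1/6 + 8·1/9
 = 1/3 + 2/3 + 5/6 + 1 + 7/9 + 4/3 + 8/9
 = 35/6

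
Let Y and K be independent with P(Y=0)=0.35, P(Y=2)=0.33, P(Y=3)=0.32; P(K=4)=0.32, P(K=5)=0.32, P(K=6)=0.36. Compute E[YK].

E[YK] = Σ_y Σ_k yk · P(Y=y)P(K=k)
 = 0·0.112 + 0·0.112 + 0·0.126 + 8·0.1056 + 10·0.1056 + 12·0.1188 + 12·0.1024 + 15·0.1024 + 18·0.1152
 = 0 + 0 + 0 + 0.8448 + 1.056 + 1.4256 + 1.2288 + 1.536 + 2.0736
 = 8.1648

8.1648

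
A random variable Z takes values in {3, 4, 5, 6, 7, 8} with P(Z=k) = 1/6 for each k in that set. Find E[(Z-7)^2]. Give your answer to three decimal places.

E[(Z-7)^2] = Σ (z-7)^2·P(Z=z)
 = 16·1/6 + 9·1/6 + 4·1/6 + 1·1/6 + 0·1/6 + 1·1/6
 = 8/3 + 3/2 + 2/3 + 1/6 + 0 + 1/6
 = 31/6

5.167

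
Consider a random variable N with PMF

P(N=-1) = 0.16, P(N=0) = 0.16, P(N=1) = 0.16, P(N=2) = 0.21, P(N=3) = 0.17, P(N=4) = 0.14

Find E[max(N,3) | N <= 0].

3

P(N <= 0) = 0.16 + 0.16 = 0.32.
E[max(N,3) | N <= 0] = [3·0.16 + 3·0.16] / 0.32
 = 0.96 / 0.32
 = 3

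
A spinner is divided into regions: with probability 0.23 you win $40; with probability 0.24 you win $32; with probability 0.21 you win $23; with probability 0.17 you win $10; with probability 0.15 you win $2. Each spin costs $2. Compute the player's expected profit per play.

E[payout] = 40·0.23 + 32·0.24 + 23·0.21 + 10·0.17 + 2·0.15
 = 9.2 + 7.68 + 4.83 + 1.7 + 0.3
 = 23.71
Net = 23.71 - 2 = 21.71

21.71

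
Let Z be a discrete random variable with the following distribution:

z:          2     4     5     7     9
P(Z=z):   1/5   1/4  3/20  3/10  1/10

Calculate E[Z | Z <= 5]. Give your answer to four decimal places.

P(Z <= 5) = 1/5 + 1/4 + 3/20 = 3/5.
E[Z | Z <= 5] = [2·1/5 + 4·1/4 + 5·3/20] / (3/5)
 = 43/20 / (3/5)
 = 43/12

3.5833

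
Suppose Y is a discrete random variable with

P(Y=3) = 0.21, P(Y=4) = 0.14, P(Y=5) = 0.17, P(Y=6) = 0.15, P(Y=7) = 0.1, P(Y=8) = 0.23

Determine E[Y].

E[Y] = Σ y·P(Y=y)
 = 3·0.21 + 4·0.14 + 5·0.17 + 6·0.15 + 7·0.1 + 8·0.23
 = 0.63 + 0.56 + 0.85 + 0.9 + 0.7 + 1.84
 = 5.48

5.48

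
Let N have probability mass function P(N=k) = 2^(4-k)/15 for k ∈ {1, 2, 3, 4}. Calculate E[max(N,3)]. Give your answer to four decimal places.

E[max(N,3)] = Σ max(n,3)·P(N=n)
 = 3·8/15 + 3·4/15 + 3·2/15 + 4·1/15
 = 8/5 + 4/5 + 2/5 + 4/15
 = 46/15

3.0667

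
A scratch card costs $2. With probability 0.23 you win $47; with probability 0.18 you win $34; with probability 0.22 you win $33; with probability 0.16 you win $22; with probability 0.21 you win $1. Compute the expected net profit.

25.92

E[payout] = 47·0.23 + 34·0.18 + 33·0.22 + 22·0.16 + 1·0.21
 = 10.81 + 6.12 + 7.26 + 3.52 + 0.21
 = 27.92
Net = 27.92 - 2 = 25.92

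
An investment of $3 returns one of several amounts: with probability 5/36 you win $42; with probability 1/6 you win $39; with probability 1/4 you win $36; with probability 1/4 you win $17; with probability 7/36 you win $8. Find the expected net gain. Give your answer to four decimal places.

24.1389

E[payout] = 42·5/36 + 39·1/6 + 36·1/4 + 17·1/4 + 8·7/36
 = 35/6 + 13/2 + 9 + 17/4 + 14/9
 = 977/36
Net = 977/36 - 3 = 869/36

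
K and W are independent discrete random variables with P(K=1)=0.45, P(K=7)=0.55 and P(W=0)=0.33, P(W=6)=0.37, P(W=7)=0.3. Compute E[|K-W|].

E[|K-W|] = Σ_k Σ_w |k-w| · P(K=k)P(W=w)
 = 1·0.1485 + 5·0.1665 + 6·0.135 + 7·0.1815 + 1·0.2035 + 0·0.165
 = 0.1485 + 0.8325 + 0.81 + 1.2705 + 0.2035 + 0
 = 3.265

3.265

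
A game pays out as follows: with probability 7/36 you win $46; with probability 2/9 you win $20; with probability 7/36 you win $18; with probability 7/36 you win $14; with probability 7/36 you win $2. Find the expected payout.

E[payout] = 46·7/36 + 20·2/9 + 18·7/36 + 14·7/36 + 2·7/36
 = 161/18 + 40/9 + 7/2 + 49/18 + 7/18
 = 20

20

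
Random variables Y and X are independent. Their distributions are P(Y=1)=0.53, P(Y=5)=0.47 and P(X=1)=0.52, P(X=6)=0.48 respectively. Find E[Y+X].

6.28

E[Y+X] = Σ_y Σ_x (y+x) · P(Y=y)P(X=x)
 = 2·0.2756 + 7·0.2544 + 6·0.2444 + 11·0.2256
 = 0.5512 + 1.7808 + 1.4664 + 2.4816
 = 6.28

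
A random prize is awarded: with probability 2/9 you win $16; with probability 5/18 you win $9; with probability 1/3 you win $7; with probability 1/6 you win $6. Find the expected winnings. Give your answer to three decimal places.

9.389

E[payout] = 16·2/9 + 9·5/18 + 7·1/3 + 6·1/6
 = 32/9 + 5/2 + 7/3 + 1
 = 169/18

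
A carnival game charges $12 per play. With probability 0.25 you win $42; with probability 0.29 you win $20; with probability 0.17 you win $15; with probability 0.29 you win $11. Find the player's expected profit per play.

E[payout] = 42·0.25 + 20·0.29 + 15·0.17 + 11·0.29
 = 10.5 + 5.8 + 2.55 + 3.19
 = 22.04
Net = 22.04 - 12 = 10.04

10.04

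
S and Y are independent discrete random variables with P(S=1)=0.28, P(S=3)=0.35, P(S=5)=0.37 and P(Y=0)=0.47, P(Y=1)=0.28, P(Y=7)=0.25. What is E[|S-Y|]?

E[|S-Y|] = Σ_s Σ_y |s-y| · P(S=s)P(Y=y)
 = 1·0.1316 + 0·0.0784 + 6·0.07 + 3·0.1645 + 2·0.098 + 4·0.0875 + 5·0.1739 + 4·0.1036 + 2·0.0925
 = 0.1316 + 0 + 0.42 + 0.4935 + 0.196 + 0.35 + 0.8695 + 0.4144 + 0.185
 = 3.06

3.06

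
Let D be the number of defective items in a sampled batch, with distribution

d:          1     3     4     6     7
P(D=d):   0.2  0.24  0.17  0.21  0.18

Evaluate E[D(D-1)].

17.34

E[D(D-1)] = Σ d(d-1)·P(D=d)
 = 0·0.2 + 6·0.24 + 12·0.17 + 30·0.21 + 42·0.18
 = 0 + 1.44 + 2.04 + 6.3 + 7.56
 = 17.34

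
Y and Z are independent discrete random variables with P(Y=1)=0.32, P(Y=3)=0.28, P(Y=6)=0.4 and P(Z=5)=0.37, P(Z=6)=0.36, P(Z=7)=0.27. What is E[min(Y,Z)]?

E[min(Y,Z)] = Σ_y Σ_z min(y,z) · P(Y=y)P(Z=z)
 = 1·0.1184 + 1·0.1152 + 1·0.0864 + 3·0.1036 + 3·0.1008 + 3·0.0756 + 5·0.148 + 6·0.144 + 6·0.108
 = 0.1184 + 0.1152 + 0.0864 + 0.3108 + 0.3024 + 0.2268 + 0.74 + 0.864 + 0.648
 = 3.412

3.412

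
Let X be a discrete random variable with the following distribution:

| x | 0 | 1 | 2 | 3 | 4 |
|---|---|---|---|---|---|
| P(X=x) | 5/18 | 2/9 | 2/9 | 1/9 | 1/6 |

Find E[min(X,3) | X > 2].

3

P(X > 2) = 1/9 + 1/6 = 5/18.
E[min(X,3) | X > 2] = [3·1/9 + 3·1/6] / (5/18)
 = 5/6 / (5/18)
 = 3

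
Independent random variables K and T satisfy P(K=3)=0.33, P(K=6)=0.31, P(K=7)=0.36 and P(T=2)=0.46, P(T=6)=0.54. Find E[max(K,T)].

5.9046

E[max(K,T)] = Σ_k Σ_t max(k,t) · P(K=k)P(T=t)
 = 3·0.1518 + 6·0.1782 + 6·0.1426 + 6·0.1674 + 7·0.1656 + 7·0.1944
 = 0.4554 + 1.0692 + 0.8556 + 1.0044 + 1.1592 + 1.3608
 = 5.9046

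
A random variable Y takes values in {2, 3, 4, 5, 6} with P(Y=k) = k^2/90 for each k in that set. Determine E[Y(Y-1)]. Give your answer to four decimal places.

E[Y(Y-1)] = Σ y(y-1)·P(Y=y)
 = 2·2/45 + 6·1/10 + 12·8/45 + 20·5/18 + 30·2/5
 = 4/45 + 3/5 + 32/15 + 50/9 + 12
 = 917/45

20.3778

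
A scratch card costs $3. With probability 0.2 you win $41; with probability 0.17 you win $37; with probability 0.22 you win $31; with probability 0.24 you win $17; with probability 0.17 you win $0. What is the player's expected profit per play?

E[payout] = 41·0.2 + 37·0.17 + 31·0.22 + 17·0.24 + 0·0.17
 = 8.2 + 6.29 + 6.82 + 4.08 + 0
 = 25.39
Net = 25.39 - 3 = 22.39

22.39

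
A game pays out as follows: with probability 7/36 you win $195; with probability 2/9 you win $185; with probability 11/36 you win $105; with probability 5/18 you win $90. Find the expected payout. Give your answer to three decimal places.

E[payout] = 195·7/36 + 185·2/9 + 105·11/36 + 90·5/18
 = 455/12 + 370/9 + 385/12 + 25
 = 1225/9

136.111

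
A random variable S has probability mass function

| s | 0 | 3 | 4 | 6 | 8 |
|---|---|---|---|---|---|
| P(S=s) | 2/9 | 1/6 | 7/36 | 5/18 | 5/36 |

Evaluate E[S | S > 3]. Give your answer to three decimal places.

P(S > 3) = 7/36 + 5/18 + 5/36 = 11/18.
E[S | S > 3] = [4·7/36 + 6·5/18 + 8·5/36] / (11/18)
 = 32/9 / (11/18)
 = 64/11

5.818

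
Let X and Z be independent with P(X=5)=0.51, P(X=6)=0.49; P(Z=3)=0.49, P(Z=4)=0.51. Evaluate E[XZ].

E[XZ] = Σ_x Σ_z xz · P(X=x)P(Z=z)
 = 15·0.2499 + 20·0.2601 + 18·0.2401 + 24·0.2499
 = 3.7485 + 5.202 + 4.3218 + 5.9976
 = 19.2699

19.2699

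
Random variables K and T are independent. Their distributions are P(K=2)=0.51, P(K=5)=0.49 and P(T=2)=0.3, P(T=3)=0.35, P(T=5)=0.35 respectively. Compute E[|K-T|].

E[|K-T|] = Σ_k Σ_t |k-t| · P(K=k)P(T=t)
 = 0·0.153 + 1·0.1785 + 3·0.1785 + 3·0.147 + 2·0.1715 + 0·0.1715
 = 0 + 0.1785 + 0.5355 + 0.441 + 0.343 + 0
 = 1.498

1.498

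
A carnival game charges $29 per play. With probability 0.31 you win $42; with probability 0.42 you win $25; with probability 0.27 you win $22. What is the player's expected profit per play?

0.46

E[payout] = 42·0.31 + 25·0.42 + 22·0.27
 = 13.02 + 10.5 + 5.94
 = 29.46
Net = 29.46 - 29 = 0.46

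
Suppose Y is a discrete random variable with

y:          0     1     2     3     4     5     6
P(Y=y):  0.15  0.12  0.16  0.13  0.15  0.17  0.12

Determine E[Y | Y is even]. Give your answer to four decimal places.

2.8276

P(Y is even) = 0.15 + 0.16 + 0.15 + 0.12 = 0.58.
E[Y | Y is even] = [0·0.15 + 2·0.16 + 4·0.15 + 6·0.12] / 0.58
 = 1.64 / 0.58
 = 82/29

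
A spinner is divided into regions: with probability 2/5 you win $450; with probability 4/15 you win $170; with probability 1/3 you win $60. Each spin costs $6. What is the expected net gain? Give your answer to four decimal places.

239.3333

E[payout] = 450·2/5 + 170·4/15 + 60·1/3
 = 180 + 136/3 + 20
 = 736/3
Net = 736/3 - 6 = 718/3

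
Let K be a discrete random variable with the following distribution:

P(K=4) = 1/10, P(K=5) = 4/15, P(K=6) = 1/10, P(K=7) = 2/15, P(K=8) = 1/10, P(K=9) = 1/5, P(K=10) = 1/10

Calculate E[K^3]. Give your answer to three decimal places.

404.067

E[K^3] = Σ k^3·P(K=k)
 = 64·1/10 + 125·4/15 + 216·1/10 + 343·2/15 + 512·1/10 + 729·1/5 + 1000·1/10
 = 32/5 + 100/3 + 108/5 + 686/15 + 256/5 + 729/5 + 100
 = 6061/15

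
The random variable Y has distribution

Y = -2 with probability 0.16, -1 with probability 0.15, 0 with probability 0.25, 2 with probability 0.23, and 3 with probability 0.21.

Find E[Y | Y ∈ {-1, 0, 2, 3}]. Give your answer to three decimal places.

P(Y ∈ {-1, 0, 2, 3}) = 0.15 + 0.25 + 0.23 + 0.21 = 0.84.
E[Y | Y ∈ {-1, 0, 2, 3}] = [(-1)·0.15 + 0·0.25 + 2·0.23 + 3·0.21] / 0.84
 = 0.94 / 0.84
 = 47/42

1.119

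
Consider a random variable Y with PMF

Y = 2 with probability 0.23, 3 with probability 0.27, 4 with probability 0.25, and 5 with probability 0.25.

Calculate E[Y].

3.52

E[Y] = Σ y·P(Y=y)
 = 2·0.23 + 3·0.27 + 4·0.25 + 5·0.25
 = 0.46 + 0.81 + 1 + 1.25
 = 3.52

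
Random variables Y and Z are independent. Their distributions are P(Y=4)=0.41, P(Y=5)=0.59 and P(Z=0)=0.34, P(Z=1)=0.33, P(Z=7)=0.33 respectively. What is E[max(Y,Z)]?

E[max(Y,Z)] = Σ_y Σ_z max(y,z) · P(Y=y)P(Z=z)
 = 4·0.1394 + 4·0.1353 + 7·0.1353 + 5·0.2006 + 5·0.1947 + 7·0.1947
 = 0.5576 + 0.5412 + 0.9471 + 1.003 + 0.9735 + 1.3629
 = 5.3853

5.3853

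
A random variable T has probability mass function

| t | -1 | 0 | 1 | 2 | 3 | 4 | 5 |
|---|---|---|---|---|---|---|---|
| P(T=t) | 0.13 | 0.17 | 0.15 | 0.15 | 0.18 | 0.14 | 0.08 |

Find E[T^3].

E[T^3] = Σ t^3·P(T=t)
 = (-1)·0.13 + 0·0.17 + 1·0.15 + 8·0.15 + 27·0.18 + 64·0.14 + 125·0.08
 = (-0.13) + 0 + 0.15 + 1.2 + 4.86 + 8.96 + 10
 = 25.04

25.04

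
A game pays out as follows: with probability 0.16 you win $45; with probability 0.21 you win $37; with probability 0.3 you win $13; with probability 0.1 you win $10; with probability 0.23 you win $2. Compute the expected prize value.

E[payout] = 45·0.16 + 37·0.21 + 13·0.3 + 10·0.1 + 2·0.23
 = 7.2 + 7.77 + 3.9 + 1 + 0.46
 = 20.33

20.33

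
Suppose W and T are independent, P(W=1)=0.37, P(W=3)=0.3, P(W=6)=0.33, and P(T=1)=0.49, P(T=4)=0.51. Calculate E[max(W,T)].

3.9691

E[max(W,T)] = Σ_w Σ_t max(w,t) · P(W=w)P(T=t)
 = 1·0.1813 + 4·0.1887 + 3·0.147 + 4·0.153 + 6·0.1617 + 6·0.1683
 = 0.1813 + 0.7548 + 0.441 + 0.612 + 0.9702 + 1.0098
 = 3.9691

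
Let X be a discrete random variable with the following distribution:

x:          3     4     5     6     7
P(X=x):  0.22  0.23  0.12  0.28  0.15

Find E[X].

4.91

E[X] = Σ x·P(X=x)
 = 3·0.22 + 4·0.23 + 5·0.12 + 6·0.28 + 7·0.15
 = 0.66 + 0.92 + 0.6 + 1.68 + 1.05
 = 4.91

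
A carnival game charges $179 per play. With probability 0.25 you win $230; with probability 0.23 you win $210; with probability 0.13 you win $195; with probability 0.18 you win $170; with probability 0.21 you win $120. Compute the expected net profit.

E[payout] = 230·0.25 + 210·0.23 + 195·0.13 + 170·0.18 + 120·0.21
 = 57.5 + 48.3 + 25.35 + 30.6 + 25.2
 = 186.95
Net = 186.95 - 179 = 7.95

7.95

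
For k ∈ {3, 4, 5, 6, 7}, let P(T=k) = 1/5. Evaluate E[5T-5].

E[5T-5] = Σ (5t-5)·P(T=t)
 = 10·1/5 + 15·1/5 + 20·1/5 + 25·1/5 + 30·1/5
 = 2 + 3 + 4 + 5 + 6
 = 20

20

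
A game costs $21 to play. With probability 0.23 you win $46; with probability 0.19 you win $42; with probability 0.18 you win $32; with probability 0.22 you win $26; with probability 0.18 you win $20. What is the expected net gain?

12.64

E[payout] = 46·0.23 + 42·0.19 + 32·0.18 + 26·0.22 + 20·0.18
 = 10.58 + 7.98 + 5.76 + 5.72 + 3.6
 = 33.64
Net = 33.64 - 21 = 12.64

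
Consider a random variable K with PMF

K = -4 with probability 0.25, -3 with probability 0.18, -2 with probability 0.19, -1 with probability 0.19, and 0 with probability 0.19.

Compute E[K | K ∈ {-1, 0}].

P(K ∈ {-1, 0}) = 0.19 + 0.19 = 0.38.
E[K | K ∈ {-1, 0}] = [(-1)·0.19 + 0·0.19] / 0.38
 = -0.19 / 0.38
 = -1/2

-0.5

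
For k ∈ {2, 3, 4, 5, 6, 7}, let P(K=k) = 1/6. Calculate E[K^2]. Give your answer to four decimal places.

E[K^2] = Σ k^2·P(K=k)
 = 4·1/6 + 9·1/6 + 16·1/6 + 25·1/6 + 36·1/6 + 49·1/6
 = 2/3 + 3/2 + 8/3 + 25/6 + 6 + 49/6
 = 139/6

23.1667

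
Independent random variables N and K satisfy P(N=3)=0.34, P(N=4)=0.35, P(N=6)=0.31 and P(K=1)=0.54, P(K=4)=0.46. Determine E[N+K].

6.66

E[N+K] = Σ_n Σ_k (n+k) · P(N=n)P(K=k)
 = 4·0.1836 + 7·0.1564 + 5·0.189 + 8·0.161 + 7·0.1674 + 10·0.1426
 = 0.7344 + 1.0948 + 0.945 + 1.288 + 1.1718 + 1.426
 = 6.66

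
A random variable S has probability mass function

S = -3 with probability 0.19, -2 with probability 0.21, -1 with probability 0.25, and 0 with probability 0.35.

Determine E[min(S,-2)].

E[min(S,-2)] = Σ min(s,-2)·P(S=s)
 = (-3)·0.19 + (-2)·0.21 + (-2)·0.25 + (-2)·0.35
 = (-0.57) + (-0.42) + (-0.5) + (-0.7)
 = -2.19

-2.19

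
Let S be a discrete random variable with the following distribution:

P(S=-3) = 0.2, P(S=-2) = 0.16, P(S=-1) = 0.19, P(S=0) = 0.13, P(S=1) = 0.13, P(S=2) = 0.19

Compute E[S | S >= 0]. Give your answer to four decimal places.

P(S >= 0) = 0.13 + 0.13 + 0.19 = 0.45.
E[S | S >= 0] = [0·0.13 + 1·0.13 + 2·0.19] / 0.45
 = 0.51 / 0.45
 = 17/15

1.1333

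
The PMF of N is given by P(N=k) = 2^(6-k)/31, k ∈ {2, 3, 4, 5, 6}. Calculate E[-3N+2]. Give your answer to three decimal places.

E[-3N+2] = Σ (-3n+2)·P(N=n)
 = (-4)·16/31 + (-7)·8/31 + (-10)·4/31 + (-13)·2/31 + (-16)·1/31
 = (-64/31) + (-56/31) + (-40/31) + (-26/31) + (-16/31)
 = -202/31

-6.516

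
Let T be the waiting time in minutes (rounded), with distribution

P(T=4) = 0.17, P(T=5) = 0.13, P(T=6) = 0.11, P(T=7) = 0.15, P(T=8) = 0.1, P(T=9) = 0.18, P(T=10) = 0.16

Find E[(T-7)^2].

4.42

E[(T-7)^2] = Σ (t-7)^2·P(T=t)
 = 9·0.17 + 4·0.13 + 1·0.11 + 0·0.15 + 1·0.1 + 4·0.18 + 9·0.16
 = 1.53 + 0.52 + 0.11 + 0 + 0.1 + 0.72 + 1.44
 = 4.42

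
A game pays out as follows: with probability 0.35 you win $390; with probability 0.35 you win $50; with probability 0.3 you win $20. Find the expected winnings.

160

E[payout] = 390·0.35 + 50·0.35 + 20·0.3
 = 136.5 + 17.5 + 6
 = 160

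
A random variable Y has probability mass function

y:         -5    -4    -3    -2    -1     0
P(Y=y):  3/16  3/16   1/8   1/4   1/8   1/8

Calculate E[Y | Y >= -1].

P(Y >= -1) = 1/8 + 1/8 = 1/4.
E[Y | Y >= -1] = [(-1)·1/8 + 0·1/8] / (1/4)
 = -1/8 / (1/4)
 = -1/2

-0.5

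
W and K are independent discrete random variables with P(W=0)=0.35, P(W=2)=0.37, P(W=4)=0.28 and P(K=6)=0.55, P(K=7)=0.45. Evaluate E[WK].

E[WK] = Σ_w Σ_k wk · P(W=w)P(K=k)
 = 0·0.1925 + 0·0.1575 + 12·0.2035 + 14·0.1665 + 24·0.154 + 28·0.126
 = 0 + 0 + 2.442 + 2.331 + 3.696 + 3.528
 = 11.997

11.997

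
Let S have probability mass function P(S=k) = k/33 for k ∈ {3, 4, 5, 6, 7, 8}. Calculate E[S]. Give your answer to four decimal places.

E[S] = Σ s·P(S=s)
 = 3·1/11 + 4·4/33 + 5·5/33 + 6·2/11 + 7·7/33 + 8·8/33
 = 3/11 + 16/33 + 25/33 + 12/11 + 49/33 + 64/33
 = 199/33

6.0303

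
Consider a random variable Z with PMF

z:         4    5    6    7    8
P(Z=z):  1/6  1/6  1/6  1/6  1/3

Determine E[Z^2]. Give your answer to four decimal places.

42.3333

E[Z^2] = Σ z^2·P(Z=z)
 = 16·1/6 + 25·1/6 + 36·1/6 + 49·1/6 + 64·1/3
 = 8/3 + 25/6 + 6 + 49/6 + 64/3
 = 127/3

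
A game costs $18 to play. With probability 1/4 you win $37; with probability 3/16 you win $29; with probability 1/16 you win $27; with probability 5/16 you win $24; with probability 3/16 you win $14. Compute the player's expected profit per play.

8.5

E[payout] = 37·1/4 + 29·3/16 + 27·1/16 + 24·5/16 + 14·3/16
 = 37/4 + 87/16 + 27/16 + 15/2 + 21/8
 = 53/2
Net = 53/2 - 18 = 17/2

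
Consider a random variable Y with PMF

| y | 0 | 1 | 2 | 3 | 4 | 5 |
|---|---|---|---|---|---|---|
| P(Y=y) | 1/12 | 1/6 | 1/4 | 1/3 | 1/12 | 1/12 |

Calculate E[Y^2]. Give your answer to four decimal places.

E[Y^2] = Σ y^2·P(Y=y)
 = 0·1/12 + 1·1/6 + 4·1/4 + 9·1/3 + 16·1/12 + 25·1/12
 = 0 + 1/6 + 1 + 3 + 4/3 + 25/12
 = 91/12

7.5833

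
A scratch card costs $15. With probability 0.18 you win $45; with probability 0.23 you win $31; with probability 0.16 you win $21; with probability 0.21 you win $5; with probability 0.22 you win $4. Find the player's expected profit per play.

E[payout] = 45·0.18 + 31·0.23 + 21·0.16 + 5·0.21 + 4·0.22
 = 8.1 + 7.13 + 3.36 + 1.05 + 0.88
 = 20.52
Net = 20.52 - 15 = 5.52

5.52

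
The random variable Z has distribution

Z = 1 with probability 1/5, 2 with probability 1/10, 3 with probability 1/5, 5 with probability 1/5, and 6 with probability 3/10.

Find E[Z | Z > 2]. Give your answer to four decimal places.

4.8571

P(Z > 2) = 1/5 + 1/5 + 3/10 = 7/10.
E[Z | Z > 2] = [3·1/5 + 5·1/5 + 6·3/10] / (7/10)
 = 17/5 / (7/10)
 = 34/7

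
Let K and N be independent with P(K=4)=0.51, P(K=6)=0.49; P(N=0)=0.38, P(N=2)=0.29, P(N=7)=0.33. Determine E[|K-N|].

E[|K-N|] = Σ_k Σ_n |k-n| · P(K=k)P(N=n)
 = 4·0.1938 + 2·0.1479 + 3·0.1683 + 6·0.1862 + 4·0.1421 + 1·0.1617
 = 0.7752 + 0.2958 + 0.5049 + 1.1172 + 0.5684 + 0.1617
 = 3.4232

3.4232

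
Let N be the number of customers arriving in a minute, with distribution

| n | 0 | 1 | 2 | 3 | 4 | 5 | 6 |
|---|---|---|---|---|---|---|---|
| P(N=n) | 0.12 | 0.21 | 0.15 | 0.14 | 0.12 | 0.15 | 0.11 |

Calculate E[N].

2.82

E[N] = Σ n·P(N=n)
 = 0·0.12 + 1·0.21 + 2·0.15 + 3·0.14 + 4·0.12 + 5·0.15 + 6·0.11
 = 0 + 0.21 + 0.3 + 0.42 + 0.48 + 0.75 + 0.66
 = 2.82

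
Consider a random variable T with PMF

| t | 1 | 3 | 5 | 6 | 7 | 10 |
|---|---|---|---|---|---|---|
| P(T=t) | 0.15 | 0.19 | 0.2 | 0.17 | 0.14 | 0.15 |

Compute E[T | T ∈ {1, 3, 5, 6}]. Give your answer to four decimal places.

P(T ∈ {1, 3, 5, 6}) = 0.15 + 0.19 + 0.2 + 0.17 = 0.71.
E[T | T ∈ {1, 3, 5, 6}] = [1·0.15 + 3·0.19 + 5·0.2 + 6·0.17] / 0.71
 = 2.74 / 0.71
 = 274/71

3.8592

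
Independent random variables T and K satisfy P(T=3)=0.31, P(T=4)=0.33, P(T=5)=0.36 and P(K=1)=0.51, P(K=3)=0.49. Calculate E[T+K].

6.03

E[T+K] = Σ_t Σ_k (t+k) · P(T=t)P(K=k)
 = 4·0.1581 + 6·0.1519 + 5·0.1683 + 7·0.1617 + 6·0.1836 + 8·0.1764
 = 0.6324 + 0.9114 + 0.8415 + 1.1319 + 1.1016 + 1.4112
 = 6.03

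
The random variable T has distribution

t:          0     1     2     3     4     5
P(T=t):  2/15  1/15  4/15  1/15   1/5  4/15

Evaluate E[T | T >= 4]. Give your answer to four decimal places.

4.5714

P(T >= 4) = 1/5 + 4/15 = 7/15.
E[T | T >= 4] = [4·1/5 + 5·4/15] / (7/15)
 = 32/15 / (7/15)
 = 32/7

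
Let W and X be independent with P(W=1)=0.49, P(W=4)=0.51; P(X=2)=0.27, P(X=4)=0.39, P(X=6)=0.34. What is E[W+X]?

6.67

E[W+X] = Σ_w Σ_x (w+x) · P(W=w)P(X=x)
 = 3·0.1323 + 5·0.1911 + 7·0.1666 + 6·0.1377 + 8·0.1989 + 10·0.1734
 = 0.3969 + 0.9555 + 1.1662 + 0.8262 + 1.5912 + 1.734
 = 6.67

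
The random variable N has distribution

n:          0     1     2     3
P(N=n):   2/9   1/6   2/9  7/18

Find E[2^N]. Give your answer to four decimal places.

E[2^N] = Σ 2^n·P(N=n)
 = 1·2/9 + 2·1/6 + 4·2/9 + 8·7/18
 = 2/9 + 1/3 + 8/9 + 28/9
 = 41/9

4.5556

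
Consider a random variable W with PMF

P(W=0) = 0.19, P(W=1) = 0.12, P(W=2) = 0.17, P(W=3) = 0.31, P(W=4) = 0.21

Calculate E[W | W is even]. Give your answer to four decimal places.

2.0702

P(W is even) = 0.19 + 0.17 + 0.21 = 0.57.
E[W | W is even] = [0·0.19 + 2·0.17 + 4·0.21] / 0.57
 = 1.18 / 0.57
 = 118/57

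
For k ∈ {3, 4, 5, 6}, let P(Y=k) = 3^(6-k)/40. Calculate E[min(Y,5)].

E[min(Y,5)] = Σ min(y,5)·P(Y=y)
 = 3·27/40 + 4·9/40 + 5·3/40 + 5·1/40
 = 81/40 + 9/10 + 3/8 + 1/8
 = 137/40

3.425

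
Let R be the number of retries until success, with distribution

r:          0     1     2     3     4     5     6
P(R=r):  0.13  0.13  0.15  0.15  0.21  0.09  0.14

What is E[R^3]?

E[R^3] = Σ r^3·P(R=r)
 = 0·0.13 + 1·0.13 + 8·0.15 + 27·0.15 + 64·0.21 + 125·0.09 + 216·0.14
 = 0 + 0.13 + 1.2 + 4.05 + 13.44 + 11.25 + 30.24
 = 60.31

60.31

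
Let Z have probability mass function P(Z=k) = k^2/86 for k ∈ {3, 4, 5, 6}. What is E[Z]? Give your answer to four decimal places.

E[Z] = Σ z·P(Z=z)
 = 3·9/86 + 4·8/43 + 5·25/86 + 6·18/43
 = 27/86 + 32/43 + 125/86 + 108/43
 = 216/43

5.0233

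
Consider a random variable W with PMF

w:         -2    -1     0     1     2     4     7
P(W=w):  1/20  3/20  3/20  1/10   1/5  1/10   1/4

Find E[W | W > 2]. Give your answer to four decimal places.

P(W > 2) = 1/10 + 1/4 = 7/20.
E[W | W > 2] = [4·1/10 + 7·1/4] / (7/20)
 = 43/20 / (7/20)
 = 43/7

6.1429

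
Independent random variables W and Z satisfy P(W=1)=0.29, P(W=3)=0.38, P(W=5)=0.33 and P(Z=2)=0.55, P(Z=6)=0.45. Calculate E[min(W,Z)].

E[min(W,Z)] = Σ_w Σ_z min(w,z) · P(W=w)P(Z=z)
 = 1·0.1595 + 1·0.1305 + 2·0.209 + 3·0.171 + 2·0.1815 + 5·0.1485
 = 0.1595 + 0.1305 + 0.418 + 0.513 + 0.363 + 0.7425
 = 2.3265

2.3265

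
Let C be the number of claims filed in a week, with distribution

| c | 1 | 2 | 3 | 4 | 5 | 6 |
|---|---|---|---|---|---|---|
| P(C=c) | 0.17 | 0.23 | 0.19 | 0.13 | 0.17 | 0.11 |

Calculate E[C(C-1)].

9.86

E[C(C-1)] = Σ c(c-1)·P(C=c)
 = 0·0.17 + 2·0.23 + 6·0.19 + 12·0.13 + 20·0.17 + 30·0.11
 = 0 + 0.46 + 1.14 + 1.56 + 3.4 + 3.3
 = 9.86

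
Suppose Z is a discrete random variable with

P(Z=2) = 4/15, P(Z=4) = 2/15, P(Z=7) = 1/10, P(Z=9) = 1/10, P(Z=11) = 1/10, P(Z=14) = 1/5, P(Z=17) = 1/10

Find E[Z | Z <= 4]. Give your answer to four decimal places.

2.6667

P(Z <= 4) = 4/15 + 2/15 = 2/5.
E[Z | Z <= 4] = [2·4/15 + 4·2/15] / (2/5)
 = 16/15 / (2/5)
 = 8/3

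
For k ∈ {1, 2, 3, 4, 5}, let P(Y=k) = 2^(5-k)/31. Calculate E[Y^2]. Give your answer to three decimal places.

4.548

E[Y^2] = Σ y^2·P(Y=y)
 = 1·16/31 + 4·8/31 + 9·4/31 + 16·2/31 + 25·1/31
 = 16/31 + 32/31 + 36/31 + 32/31 + 25/31
 = 141/31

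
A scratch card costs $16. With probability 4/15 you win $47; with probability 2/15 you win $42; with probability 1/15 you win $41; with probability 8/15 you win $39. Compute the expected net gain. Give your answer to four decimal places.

25.6667

E[payout] = 47·4/15 + 42·2/15 + 41·1/15 + 39·8/15
 = 188/15 + 28/5 + 41/15 + 104/5
 = 125/3
Net = 125/3 - 16 = 77/3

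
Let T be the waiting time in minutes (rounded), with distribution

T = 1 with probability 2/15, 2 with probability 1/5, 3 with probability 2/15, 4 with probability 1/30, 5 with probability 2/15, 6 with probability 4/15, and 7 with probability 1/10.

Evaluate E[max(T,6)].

6.1

E[max(T,6)] = Σ max(t,6)·P(T=t)
 = 6·2/15 + 6·1/5 + 6·2/15 + 6·1/30 + 6·2/15 + 6·4/15 + 7·1/10
 = 4/5 + 6/5 + 4/5 + 1/5 + 4/5 + 8/5 + 7/10
 = 61/10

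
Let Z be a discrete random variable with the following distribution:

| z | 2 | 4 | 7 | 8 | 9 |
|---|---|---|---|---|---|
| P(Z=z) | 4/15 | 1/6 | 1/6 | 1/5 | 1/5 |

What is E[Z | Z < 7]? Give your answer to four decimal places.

P(Z < 7) = 4/15 + 1/6 = 13/30.
E[Z | Z < 7] = [2·4/15 + 4·1/6] / (13/30)
 = 6/5 / (13/30)
 = 36/13

2.7692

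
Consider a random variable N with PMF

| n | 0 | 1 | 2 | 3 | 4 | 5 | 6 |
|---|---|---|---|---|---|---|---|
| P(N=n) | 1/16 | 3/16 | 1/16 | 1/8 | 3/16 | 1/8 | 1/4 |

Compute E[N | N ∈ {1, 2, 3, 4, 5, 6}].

3.8

P(N ∈ {1, 2, 3, 4, 5, 6}) = 3/16 + 1/16 + 1/8 + 3/16 + 1/8 + 1/4 = 15/16.
E[N | N ∈ {1, 2, 3, 4, 5, 6}] = [1·3/16 + 2·1/16 + 3·1/8 + 4·3/16 + 5·1/8 + 6·1/4] / (15/16)
 = 57/16 / (15/16)
 = 19/5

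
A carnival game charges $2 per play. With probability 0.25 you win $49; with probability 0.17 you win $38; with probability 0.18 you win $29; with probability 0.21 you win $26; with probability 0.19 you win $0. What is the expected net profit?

E[payout] = 49·0.25 + 38·0.17 + 29·0.18 + 26·0.21 + 0·0.19
 = 12.25 + 6.46 + 5.22 + 5.46 + 0
 = 29.39
Net = 29.39 - 2 = 27.39

27.39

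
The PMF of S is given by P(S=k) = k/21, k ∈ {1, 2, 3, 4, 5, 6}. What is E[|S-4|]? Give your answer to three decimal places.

E[|S-4|] = Σ |s-4|·P(S=s)
 = 3·1/21 + 2·2/21 + 1·1/7 + 0·4/21 + 1·5/21 + 2·2/7
 = 1/7 + 4/21 + 1/7 + 0 + 5/21 + 4/7
 = 9/7

1.286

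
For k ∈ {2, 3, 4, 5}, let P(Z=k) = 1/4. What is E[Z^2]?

E[Z^2] = Σ z^2·P(Z=z)
 = 4·1/4 + 9·1/4 + 16·1/4 + 25·1/4
 = 1 + 9/4 + 4 + 25/4
 = 27/2

13.5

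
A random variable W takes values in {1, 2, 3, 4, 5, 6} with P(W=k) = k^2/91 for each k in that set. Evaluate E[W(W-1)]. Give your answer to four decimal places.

20.1538

E[W(W-1)] = Σ w(w-1)·P(W=w)
 = 0·1/91 + 2·4/91 + 6·9/91 + 12·16/91 + 20·25/91 + 30·36/91
 = 0 + 8/91 + 54/91 + 192/91 + 500/91 + 1080/91
 = 262/13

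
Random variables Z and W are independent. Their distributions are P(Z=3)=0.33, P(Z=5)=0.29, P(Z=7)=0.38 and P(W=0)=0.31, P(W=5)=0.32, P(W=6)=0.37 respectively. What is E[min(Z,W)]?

3.1352

E[min(Z,W)] = Σ_z Σ_w min(z,w) · P(Z=z)P(W=w)
 = 0·0.1023 + 3·0.1056 + 3·0.1221 + 0·0.0899 + 5·0.0928 + 5·0.1073 + 0·0.1178 + 5·0.1216 + 6·0.1406
 = 0 + 0.3168 + 0.3663 + 0 + 0.464 + 0.5365 + 0 + 0.608 + 0.8436
 = 3.1352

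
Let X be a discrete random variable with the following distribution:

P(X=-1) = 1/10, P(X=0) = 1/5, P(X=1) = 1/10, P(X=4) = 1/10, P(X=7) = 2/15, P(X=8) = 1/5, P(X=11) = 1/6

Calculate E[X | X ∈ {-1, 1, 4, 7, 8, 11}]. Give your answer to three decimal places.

P(X ∈ {-1, 1, 4, 7, 8, 11}) = 1/10 + 1/10 + 1/10 + 2/15 + 1/5 + 1/6 = 4/5.
E[X | X ∈ {-1, 1, 4, 7, 8, 11}] = [(-1)·1/10 + 1·1/10 + 4·1/10 + 7·2/15 + 8·1/5 + 11·1/6] / (4/5)
 = 143/30 / (4/5)
 = 143/24

5.958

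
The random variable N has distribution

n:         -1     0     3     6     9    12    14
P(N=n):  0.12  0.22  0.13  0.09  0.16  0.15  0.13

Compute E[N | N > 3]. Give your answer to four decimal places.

P(N > 3) = 0.09 + 0.16 + 0.15 + 0.13 = 0.53.
E[N | N > 3] = [6·0.09 + 9·0.16 + 12·0.15 + 14·0.13] / 0.53
 = 5.6 / 0.53
 = 560/53

10.5660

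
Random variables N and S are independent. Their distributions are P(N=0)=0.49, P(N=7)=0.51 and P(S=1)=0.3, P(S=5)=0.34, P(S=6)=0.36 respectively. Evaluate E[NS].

14.8512

E[NS] = Σ_n Σ_s ns · P(N=n)P(S=s)
 = 0·0.147 + 0·0.1666 + 0·0.1764 + 7·0.153 + 35·0.1734 + 42·0.1836
 = 0 + 0 + 0 + 1.071 + 6.069 + 7.7112
 = 14.8512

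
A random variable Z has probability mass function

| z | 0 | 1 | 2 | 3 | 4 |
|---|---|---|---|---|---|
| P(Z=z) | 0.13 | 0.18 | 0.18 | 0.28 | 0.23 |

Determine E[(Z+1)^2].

12.7

E[(Z+1)^2] = Σ (z+1)^2·P(Z=z)
 = 1·0.13 + 4·0.18 + 9·0.18 + 16·0.28 + 25·0.23
 = 0.13 + 0.72 + 1.62 + 4.48 + 5.75
 = 12.7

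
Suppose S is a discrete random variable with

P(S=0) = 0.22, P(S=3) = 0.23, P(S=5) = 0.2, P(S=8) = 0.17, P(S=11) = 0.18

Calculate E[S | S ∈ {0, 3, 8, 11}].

P(S ∈ {0, 3, 8, 11}) = 0.22 + 0.23 + 0.17 + 0.18 = 0.8.
E[S | S ∈ {0, 3, 8, 11}] = [0·0.22 + 3·0.23 + 8·0.17 + 11·0.18] / 0.8
 = 4.03 / 0.8
 = 403/80

5.0375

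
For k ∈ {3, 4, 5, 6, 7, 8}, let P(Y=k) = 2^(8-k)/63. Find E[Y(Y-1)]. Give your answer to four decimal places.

12.7619

E[Y(Y-1)] = Σ y(y-1)·P(Y=y)
 = 6·32/63 + 12·16/63 + 20·8/63 + 30·4/63 + 42·2/63 + 56·1/63
 = 64/21 + 64/21 + 160/63 + 40/21 + 4/3 + 8/9
 = 268/21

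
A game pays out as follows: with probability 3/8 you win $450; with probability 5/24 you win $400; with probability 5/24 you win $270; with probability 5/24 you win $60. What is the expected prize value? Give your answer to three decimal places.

320.833

E[payout] = 450·3/8 + 400·5/24 + 270·5/24 + 60·5/24
 = 675/4 + 250/3 + 225/4 + 25/2
 = 1925/6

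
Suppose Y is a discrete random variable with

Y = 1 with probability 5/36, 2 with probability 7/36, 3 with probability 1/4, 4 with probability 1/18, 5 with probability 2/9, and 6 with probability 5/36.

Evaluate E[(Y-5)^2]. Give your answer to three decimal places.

E[(Y-5)^2] = Σ (y-5)^2·P(Y=y)
 = 16·5/36 + 9·7/36 + 4·1/4 + 1·1/18 + 0·2/9 + 1·5/36
 = 20/9 + 7/4 + 1 + 1/18 + 0 + 5/36
 = 31/6

5.167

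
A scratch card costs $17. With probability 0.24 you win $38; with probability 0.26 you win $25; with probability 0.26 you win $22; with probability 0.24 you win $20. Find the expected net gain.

E[payout] = 38·0.24 + 25·0.26 + 22·0.26 + 20·0.24
 = 9.12 + 6.5 + 5.72 + 4.8
 = 26.14
Net = 26.14 - 17 = 9.14

9.14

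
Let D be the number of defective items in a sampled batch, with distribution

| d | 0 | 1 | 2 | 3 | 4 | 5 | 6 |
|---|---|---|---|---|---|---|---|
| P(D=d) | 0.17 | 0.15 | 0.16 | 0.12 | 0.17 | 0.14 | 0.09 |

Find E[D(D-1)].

E[D(D-1)] = Σ d(d-1)·P(D=d)
 = 0·0.17 + 0·0.15 + 2·0.16 + 6·0.12 + 12·0.17 + 20·0.14 + 30·0.09
 = 0 + 0 + 0.32 + 0.72 + 2.04 + 2.8 + 2.7
 = 8.58

8.58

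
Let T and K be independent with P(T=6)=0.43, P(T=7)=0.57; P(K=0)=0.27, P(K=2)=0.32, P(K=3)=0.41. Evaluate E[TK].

12.2859

E[TK] = Σ_t Σ_k tk · P(T=t)P(K=k)
 = 0·0.1161 + 12·0.1376 + 18·0.1763 + 0·0.1539 + 14·0.1824 + 21·0.2337
 = 0 + 1.6512 + 3.1734 + 0 + 2.5536 + 4.9077
 = 12.2859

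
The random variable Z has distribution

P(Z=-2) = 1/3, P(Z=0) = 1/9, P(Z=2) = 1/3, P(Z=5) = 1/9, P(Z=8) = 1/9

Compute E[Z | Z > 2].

6.5

P(Z > 2) = 1/9 + 1/9 = 2/9.
E[Z | Z > 2] = [5·1/9 + 8·1/9] / (2/9)
 = 13/9 / (2/9)
 = 13/2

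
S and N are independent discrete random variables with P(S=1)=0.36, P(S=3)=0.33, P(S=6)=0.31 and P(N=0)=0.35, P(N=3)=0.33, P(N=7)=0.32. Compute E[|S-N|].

E[|S-N|] = Σ_s Σ_n |s-n| · P(S=s)P(N=n)
 = 1·0.126 + 2·0.1188 + 6·0.1152 + 3·0.1155 + 0·0.1089 + 4·0.1056 + 6·0.1085 + 3·0.1023 + 1·0.0992
 = 0.126 + 0.2376 + 0.6912 + 0.3465 + 0 + 0.4224 + 0.651 + 0.3069 + 0.0992
 = 2.8808

2.8808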